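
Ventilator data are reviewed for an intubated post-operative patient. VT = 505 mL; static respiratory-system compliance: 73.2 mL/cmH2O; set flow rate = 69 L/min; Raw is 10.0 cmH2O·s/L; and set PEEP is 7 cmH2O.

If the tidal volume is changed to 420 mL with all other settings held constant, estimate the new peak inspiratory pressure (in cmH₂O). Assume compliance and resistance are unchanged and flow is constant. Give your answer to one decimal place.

Flow: 69 L/min ÷ 60 = 1.15 L/s.
PIP = Vt/C + R·V̇ + PEEP (constant-flow equation of motion).
Only the elastic term changes: ΔPIP = ΔVt / C = (420 − 505) / 73.2 = -1.161 cmH2O.
Original PIP = 505/73.2 + 10.0×1.15 + 7 = 25.399 cmH2O; new PIP = 25.399 + (-1.161) = 24.238 cmH2O.

24.2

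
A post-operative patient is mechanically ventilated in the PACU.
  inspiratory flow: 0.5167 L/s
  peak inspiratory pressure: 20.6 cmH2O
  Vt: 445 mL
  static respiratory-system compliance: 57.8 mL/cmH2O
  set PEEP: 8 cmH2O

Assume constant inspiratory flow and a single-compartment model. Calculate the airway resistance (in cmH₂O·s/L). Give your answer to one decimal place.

9.5

Equation of motion (constant flow): PIP = Vt/C + R·V̇ + PEEP.
R·V̇ = PIP − Vt/C − PEEP = 20.6 − 445/57.8 − 8 = 20.6 − 7.699 − 8 = 4.901 cmH2O.
R = 4.901 / 0.5167 = 9.485 cmH2O·s/L.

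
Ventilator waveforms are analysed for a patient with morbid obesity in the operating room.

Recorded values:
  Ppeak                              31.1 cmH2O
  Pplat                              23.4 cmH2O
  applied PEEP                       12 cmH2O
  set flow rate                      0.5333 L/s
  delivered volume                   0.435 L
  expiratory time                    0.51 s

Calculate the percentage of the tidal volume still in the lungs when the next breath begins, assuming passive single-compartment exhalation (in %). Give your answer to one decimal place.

R = (PIP − Pplat)/V̇ = (31.1 − 23.4) / 0.5333 = 7.7/0.5333 = 14.438 cmH2O·s/L.
C = Vt/(Pplat − PEEP) = 435.0 / (23.4 − 12) = 435.0/11.4 = 38.158 mL/cmH2O.
τ = R × C = 14.438 × 0.03816 L/cmH2O = 0.551 s.
Fraction remaining at end-expiration = e^(−Te/τ) = e^(−0.51/0.551) = 0.3963 → 39.63%.

39.6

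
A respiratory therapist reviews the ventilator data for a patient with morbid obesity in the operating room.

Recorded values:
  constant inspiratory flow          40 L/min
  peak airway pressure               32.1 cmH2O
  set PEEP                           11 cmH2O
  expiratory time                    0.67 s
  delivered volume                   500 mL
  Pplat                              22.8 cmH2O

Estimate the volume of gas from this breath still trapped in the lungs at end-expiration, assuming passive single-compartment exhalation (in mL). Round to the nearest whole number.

Flow: 40 L/min ÷ 60 = 0.6667 L/s.
R = (PIP − Pplat)/V̇ = (32.1 − 22.8) / 0.6667 = 9.3/0.6667 = 13.949 cmH2O·s/L.
C = Vt/(Pplat − PEEP) = 500.0 / (22.8 − 11) = 500.0/11.8 = 42.373 mL/cmH2O.
τ = R × C = 13.949 × 0.04237 L/cmH2O = 0.591 s.
Fraction remaining = e^(−Te/τ) = e^(−0.67/0.591) = 0.3218.
Trapped volume = 500.0 × 0.3218 = 160.9 mL.

161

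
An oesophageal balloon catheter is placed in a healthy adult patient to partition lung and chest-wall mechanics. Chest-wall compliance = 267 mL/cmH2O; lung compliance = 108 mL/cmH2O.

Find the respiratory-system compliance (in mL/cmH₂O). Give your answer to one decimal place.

Lung and chest wall are elastances in series: 1/Crs = 1/CL + 1/Ccw.
1/Crs = 1/108 + 1/267 = 0.013.
Crs = 76.923 mL/cmH2O.

76.9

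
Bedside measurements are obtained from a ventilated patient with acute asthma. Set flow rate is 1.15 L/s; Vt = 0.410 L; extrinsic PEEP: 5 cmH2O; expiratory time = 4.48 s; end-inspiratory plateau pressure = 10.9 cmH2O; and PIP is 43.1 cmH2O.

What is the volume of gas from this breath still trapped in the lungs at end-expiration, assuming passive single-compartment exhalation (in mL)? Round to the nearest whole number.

R = (PIP − Pplat)/V̇ = (43.1 − 10.9) / 1.15 = 32.2/1.15 = 28.0 cmH2O·s/L.
C = Vt/(Pplat − PEEP) = 410.0 / (10.9 − 5) = 410.0/5.9 = 69.492 mL/cmH2O.
τ = R × C = 28.0 × 0.06949 L/cmH2O = 1.946 s.
Fraction remaining = e^(−Te/τ) = e^(−4.48/1.946) = 0.1.
Trapped volume = 410.0 × 0.1 = 41.0 mL.

41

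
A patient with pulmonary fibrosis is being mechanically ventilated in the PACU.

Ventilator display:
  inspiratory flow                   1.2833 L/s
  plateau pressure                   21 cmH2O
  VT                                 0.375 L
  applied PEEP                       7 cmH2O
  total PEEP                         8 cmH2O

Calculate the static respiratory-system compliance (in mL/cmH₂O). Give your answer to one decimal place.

End-expiratory occlusion gives total PEEP = 8 cmH2O (intrinsic PEEP = 8 − 7 = 1). Use total PEEP for the elastic gradient.
Cstat = Vt / (Pplat − PEEPtotal) = 375 / (21 − 8) = 375 / 13.0 = 28.846 mL/cmH2O.

28.8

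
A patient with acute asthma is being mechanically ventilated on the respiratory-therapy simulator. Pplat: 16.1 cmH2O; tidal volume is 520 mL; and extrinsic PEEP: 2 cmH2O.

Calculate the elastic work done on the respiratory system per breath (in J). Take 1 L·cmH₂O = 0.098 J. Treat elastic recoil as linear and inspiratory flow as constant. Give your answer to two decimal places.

0.36

Elastic work ≈ ½ × (Pplat − PEEP) × Vt = 0.5 × (16.1 − 2) × 0.520 L = 0.5 × 14.1 × 0.520 = 3.666 L·cmH2O.
× 0.098 J/(L·cmH2O) → 0.3593 J.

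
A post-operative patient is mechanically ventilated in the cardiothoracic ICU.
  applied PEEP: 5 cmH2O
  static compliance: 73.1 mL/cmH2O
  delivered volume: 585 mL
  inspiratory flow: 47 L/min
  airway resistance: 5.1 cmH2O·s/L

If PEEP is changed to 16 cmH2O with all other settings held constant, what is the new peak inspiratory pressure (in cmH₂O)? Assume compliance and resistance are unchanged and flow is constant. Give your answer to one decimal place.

28.0

Flow: 47 L/min ÷ 60 = 0.7833 L/s.
PIP = Vt/C + R·V̇ + PEEP (constant-flow equation of motion).
Only the baseline term changes: ΔPIP = ΔPEEP = 16 − 5 = 11.0 cmH2O.
Original PIP = 585/73.1 + 5.1×0.7833 + 5 = 16.998 cmH2O; new PIP = 16.998 + (11.0) = 27.998 cmH2O.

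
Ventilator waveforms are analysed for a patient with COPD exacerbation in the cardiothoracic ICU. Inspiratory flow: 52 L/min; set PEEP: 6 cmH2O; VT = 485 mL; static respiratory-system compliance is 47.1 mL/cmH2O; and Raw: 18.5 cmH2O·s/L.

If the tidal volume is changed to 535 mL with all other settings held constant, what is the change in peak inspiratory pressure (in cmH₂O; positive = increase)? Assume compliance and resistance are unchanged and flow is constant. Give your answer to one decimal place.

1.1

PIP = Vt/C + R·V̇ + PEEP (constant-flow equation of motion).
Only the elastic term changes: ΔPIP = ΔVt / C = (535 − 485) / 47.1 = 1.062 cmH2O.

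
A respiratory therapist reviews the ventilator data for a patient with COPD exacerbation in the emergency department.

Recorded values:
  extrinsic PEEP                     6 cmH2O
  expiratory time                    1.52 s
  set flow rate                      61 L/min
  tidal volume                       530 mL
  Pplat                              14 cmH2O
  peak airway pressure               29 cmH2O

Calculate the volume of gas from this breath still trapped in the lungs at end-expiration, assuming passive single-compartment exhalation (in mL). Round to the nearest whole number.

Flow: 61 L/min ÷ 60 = 1.0167 L/s.
R = (PIP − Pplat)/V̇ = (29 − 14) / 1.0167 = 15.0/1.0167 = 14.754 cmH2O·s/L.
C = Vt/(Pplat − PEEP) = 530.0 / (14 − 6) = 530.0/8.0 = 66.25 mL/cmH2O.
τ = R × C = 14.754 × 0.06625 L/cmH2O = 0.9775 s.
Fraction remaining = e^(−Te/τ) = e^(−1.52/0.9775) = 0.2112.
Trapped volume = 530.0 × 0.2112 = 111.94 mL.

112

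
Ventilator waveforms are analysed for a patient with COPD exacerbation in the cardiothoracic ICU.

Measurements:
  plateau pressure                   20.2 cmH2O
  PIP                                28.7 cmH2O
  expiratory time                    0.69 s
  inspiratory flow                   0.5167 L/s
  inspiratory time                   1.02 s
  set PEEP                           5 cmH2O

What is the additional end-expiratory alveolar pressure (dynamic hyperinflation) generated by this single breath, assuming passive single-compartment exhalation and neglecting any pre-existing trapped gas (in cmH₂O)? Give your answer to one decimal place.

Vt = flow × Ti = 0.5167 L/s × 1.02 s × 1000 mL/L = 527.03 mL.
R = (PIP − Pplat)/V̇ = (28.7 − 20.2) / 0.5167 = 8.5/0.5167 = 16.451 cmH2O·s/L.
C = Vt/(Pplat − PEEP) = 527.03 / (20.2 − 5) = 527.03/15.2 = 34.673 mL/cmH2O.
τ = R × C = 16.451 × 0.03467 L/cmH2O = 0.5704 s.
Fraction remaining = e^(−Te/τ) = e^(−0.69/0.5704) = 0.2983; trapped volume = 527.03 × 0.2983 = 157.21 mL.
Additional alveolar pressure from trapping ≈ V_trapped / C = 157.21 / 34.673 = 4.534 cmH2O.

4.5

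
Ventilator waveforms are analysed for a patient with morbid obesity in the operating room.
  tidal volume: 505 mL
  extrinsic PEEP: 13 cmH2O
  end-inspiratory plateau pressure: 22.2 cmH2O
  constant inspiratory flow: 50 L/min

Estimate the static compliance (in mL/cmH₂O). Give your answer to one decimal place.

Cstat = Vt / (Pplat − PEEP) = 505 / (22.2 − 13) = 505 / 9.2 = 54.891 mL/cmH2O.

54.9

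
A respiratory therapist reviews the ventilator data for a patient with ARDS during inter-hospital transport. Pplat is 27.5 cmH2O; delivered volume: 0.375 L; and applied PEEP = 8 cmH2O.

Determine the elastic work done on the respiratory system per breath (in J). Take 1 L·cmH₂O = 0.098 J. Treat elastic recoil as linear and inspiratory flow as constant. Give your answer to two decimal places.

0.36

Elastic work ≈ ½ × (Pplat − PEEP) × Vt = 0.5 × (27.5 − 8) × 0.375 L = 0.5 × 19.5 × 0.375 = 3.656 L·cmH2O.
× 0.098 J/(L·cmH2O) → 0.3583 J.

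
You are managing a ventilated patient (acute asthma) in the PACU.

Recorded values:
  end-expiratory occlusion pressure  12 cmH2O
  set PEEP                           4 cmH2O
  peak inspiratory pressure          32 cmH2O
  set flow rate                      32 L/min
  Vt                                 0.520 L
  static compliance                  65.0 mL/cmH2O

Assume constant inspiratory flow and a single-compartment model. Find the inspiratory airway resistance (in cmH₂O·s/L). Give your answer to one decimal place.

22.5

Flow: 32 L/min ÷ 60 = 0.5333 L/s.
Total PEEP = 12 cmH2O (set 4 + intrinsic 8); this is the baseline alveolar pressure.
Equation of motion (constant flow): PIP = Vt/C + R·V̇ + PEEP.
R·V̇ = PIP − Vt/C − PEEP = 32 − 520/65.0 − 12 = 32 − 8.0 − 12 = 12.0 cmH2O.
R = 12.0 / 0.5333 = 22.501 cmH2O·s/L.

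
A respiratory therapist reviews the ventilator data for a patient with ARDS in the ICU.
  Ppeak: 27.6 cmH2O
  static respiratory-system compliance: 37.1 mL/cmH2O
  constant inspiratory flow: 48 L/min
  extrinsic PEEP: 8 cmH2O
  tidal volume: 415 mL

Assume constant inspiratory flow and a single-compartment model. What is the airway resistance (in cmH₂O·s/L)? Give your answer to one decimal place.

Flow: 48 L/min ÷ 60 = 0.8 L/s.
Equation of motion (constant flow): PIP = Vt/C + R·V̇ + PEEP.
R·V̇ = PIP − Vt/C − PEEP = 27.6 − 415/37.1 − 8 = 27.6 − 11.186 − 8 = 8.414 cmH2O.
R = 8.414 / 0.8 = 10.518 cmH2O·s/L.

10.5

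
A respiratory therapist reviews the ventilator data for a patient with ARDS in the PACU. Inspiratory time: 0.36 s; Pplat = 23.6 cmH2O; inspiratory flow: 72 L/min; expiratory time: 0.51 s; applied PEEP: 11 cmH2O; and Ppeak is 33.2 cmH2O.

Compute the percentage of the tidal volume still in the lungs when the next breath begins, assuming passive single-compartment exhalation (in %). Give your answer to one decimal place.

15.6

Flow: 72 L/min ÷ 60 = 1.2 L/s.
Vt = flow × Ti = 1.2 L/s × 0.36 s × 1000 mL/L = 432.0 mL.
R = (PIP − Pplat)/V̇ = (33.2 − 23.6) / 1.2 = 9.6/1.2 = 8.0 cmH2O·s/L.
C = Vt/(Pplat − PEEP) = 432.0 / (23.6 − 11) = 432.0/12.6 = 34.286 mL/cmH2O.
τ = R × C = 8.0 × 0.03429 L/cmH2O = 0.2743 s.
Fraction remaining at end-expiration = e^(−Te/τ) = e^(−0.51/0.2743) = 0.1558 → 15.58%.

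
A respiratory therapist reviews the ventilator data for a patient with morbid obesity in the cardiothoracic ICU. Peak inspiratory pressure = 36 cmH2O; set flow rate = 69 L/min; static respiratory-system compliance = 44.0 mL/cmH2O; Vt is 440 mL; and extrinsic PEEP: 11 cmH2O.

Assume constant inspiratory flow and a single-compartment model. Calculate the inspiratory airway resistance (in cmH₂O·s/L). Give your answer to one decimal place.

13.0

Flow: 69 L/min ÷ 60 = 1.15 L/s.
Equation of motion (constant flow): PIP = Vt/C + R·V̇ + PEEP.
R·V̇ = PIP − Vt/C − PEEP = 36 − 440/44.0 − 11 = 36 − 10.0 − 11 = 15.0 cmH2O.
R = 15.0 / 1.15 = 13.043 cmH2O·s/L.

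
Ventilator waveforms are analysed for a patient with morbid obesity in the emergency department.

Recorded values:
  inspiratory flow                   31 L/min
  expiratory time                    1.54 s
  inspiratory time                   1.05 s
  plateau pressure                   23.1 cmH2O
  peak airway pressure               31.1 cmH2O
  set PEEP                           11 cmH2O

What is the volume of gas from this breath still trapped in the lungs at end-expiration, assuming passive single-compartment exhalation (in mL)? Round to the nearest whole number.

59

Flow: 31 L/min ÷ 60 = 0.5167 L/s.
Vt = flow × Ti = 0.5167 L/s × 1.05 s × 1000 mL/L = 542.54 mL.
R = (PIP − Pplat)/V̇ = (31.1 − 23.1) / 0.5167 = 8.0/0.5167 = 15.483 cmH2O·s/L.
C = Vt/(Pplat − PEEP) = 542.54 / (23.1 − 11) = 542.54/12.1 = 44.838 mL/cmH2O.
τ = R × C = 15.483 × 0.04484 L/cmH2O = 0.6943 s.
Fraction remaining = e^(−Te/τ) = e^(−1.54/0.6943) = 0.1088.
Trapped volume = 542.54 × 0.1088 = 59.028 mL.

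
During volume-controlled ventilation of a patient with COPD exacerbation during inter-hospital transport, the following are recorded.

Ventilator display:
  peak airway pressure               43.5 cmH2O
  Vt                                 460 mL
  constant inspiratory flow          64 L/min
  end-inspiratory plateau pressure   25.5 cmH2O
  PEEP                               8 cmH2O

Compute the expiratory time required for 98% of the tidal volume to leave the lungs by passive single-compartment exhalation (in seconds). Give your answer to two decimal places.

Flow: 64 L/min ÷ 60 = 1.0667 L/s.
R = (PIP − Pplat)/V̇ = (43.5 − 25.5) / 1.0667 = 18.0/1.0667 = 16.874 cmH2O·s/L.
C = Vt/(Pplat − PEEP) = 460.0 / (25.5 − 8) = 460.0/17.5 = 26.286 mL/cmH2O.
τ = R × C = 16.874 × 0.02629 L/cmH2O = 0.4436 s.
t = −τ·ln(1 − 0.98) = −0.4436·ln(0.02) = 1.735 s.

1.74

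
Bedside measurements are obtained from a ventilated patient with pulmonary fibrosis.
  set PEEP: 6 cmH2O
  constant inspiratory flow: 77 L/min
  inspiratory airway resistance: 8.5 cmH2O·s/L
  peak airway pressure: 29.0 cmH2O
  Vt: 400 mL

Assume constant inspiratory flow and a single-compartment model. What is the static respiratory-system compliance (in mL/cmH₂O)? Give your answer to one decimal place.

33.1

Flow: 77 L/min ÷ 60 = 1.2833 L/s.
Equation of motion (constant flow): PIP = Vt/C + R·V̇ + PEEP.
Vt/C = PIP − R·V̇ − PEEP = 29.0 − 8.5×1.2833 − 6 = 29.0 − 10.908 − 6 = 12.092 cmH2O.
C = Vt / 12.092 = 400 / 12.092 = 33.08 mL/cmH2O.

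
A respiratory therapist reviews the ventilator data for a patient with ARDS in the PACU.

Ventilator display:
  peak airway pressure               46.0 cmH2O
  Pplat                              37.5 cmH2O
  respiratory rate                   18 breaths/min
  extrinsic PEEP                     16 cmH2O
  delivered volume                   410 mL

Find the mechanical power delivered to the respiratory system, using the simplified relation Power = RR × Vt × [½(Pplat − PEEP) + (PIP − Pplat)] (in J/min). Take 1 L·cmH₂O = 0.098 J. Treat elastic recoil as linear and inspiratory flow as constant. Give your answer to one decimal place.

13.9

Per-breath work = Vt × [½(Pplat−PEEP) + (PIP−Pplat)] = 0.410 × [0.5×21.5 + 8.5] = 0.410 × 19.25 = 7.893 L·cmH2O.
Power = 18 × 7.893 = 142.07 L·cmH2O/min.
× 0.098 J/(L·cmH2O) → 13.923 J/min.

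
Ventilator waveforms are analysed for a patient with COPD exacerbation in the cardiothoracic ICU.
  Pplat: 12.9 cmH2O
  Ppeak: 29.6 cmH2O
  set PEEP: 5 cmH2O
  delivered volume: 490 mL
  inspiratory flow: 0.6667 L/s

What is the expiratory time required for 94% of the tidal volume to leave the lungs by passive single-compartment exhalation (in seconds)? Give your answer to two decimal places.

4.37

R = (PIP − Pplat)/V̇ = (29.6 − 12.9) / 0.6667 = 16.7/0.6667 = 25.049 cmH2O·s/L.
C = Vt/(Pplat − PEEP) = 490.0 / (12.9 − 5) = 490.0/7.9 = 62.025 mL/cmH2O.
τ = R × C = 25.049 × 0.06203 L/cmH2O = 1.554 s.
t = −τ·ln(1 − 0.94) = −1.554·ln(0.06) = 4.372 s.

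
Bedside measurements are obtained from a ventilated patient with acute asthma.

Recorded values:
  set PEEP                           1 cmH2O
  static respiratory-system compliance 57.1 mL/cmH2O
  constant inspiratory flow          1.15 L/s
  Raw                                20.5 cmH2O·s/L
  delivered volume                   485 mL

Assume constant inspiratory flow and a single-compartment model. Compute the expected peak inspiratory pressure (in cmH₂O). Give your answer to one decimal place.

33.1

Equation of motion (constant flow): PIP = Vt/C + R·V̇ + PEEP.
PIP = 485/57.1 + 20.5×1.15 + 1 = 8.494 + 23.575 + 1 = 33.069 cmH2O.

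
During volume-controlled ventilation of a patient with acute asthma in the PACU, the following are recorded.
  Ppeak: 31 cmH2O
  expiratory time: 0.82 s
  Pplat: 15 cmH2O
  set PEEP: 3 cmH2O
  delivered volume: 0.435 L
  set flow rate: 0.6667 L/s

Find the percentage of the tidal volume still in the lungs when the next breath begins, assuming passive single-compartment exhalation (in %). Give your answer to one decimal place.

39.0

R = (PIP − Pplat)/V̇ = (31 − 15) / 0.6667 = 16.0/0.6667 = 23.999 cmH2O·s/L.
C = Vt/(Pplat − PEEP) = 435.0 / (15 − 3) = 435.0/12.0 = 36.25 mL/cmH2O.
τ = R × C = 23.999 × 0.03625 L/cmH2O = 0.87 s.
Fraction remaining at end-expiration = e^(−Te/τ) = e^(−0.82/0.87) = 0.3896 → 38.96%.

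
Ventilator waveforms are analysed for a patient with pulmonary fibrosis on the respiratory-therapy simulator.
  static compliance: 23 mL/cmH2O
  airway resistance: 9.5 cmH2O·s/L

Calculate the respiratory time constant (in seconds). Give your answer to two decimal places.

0.22

τ = R × C = 9.5 × 23 mL/cmH2O = 9.5 × 0.023 L/cmH2O = 0.2185 s.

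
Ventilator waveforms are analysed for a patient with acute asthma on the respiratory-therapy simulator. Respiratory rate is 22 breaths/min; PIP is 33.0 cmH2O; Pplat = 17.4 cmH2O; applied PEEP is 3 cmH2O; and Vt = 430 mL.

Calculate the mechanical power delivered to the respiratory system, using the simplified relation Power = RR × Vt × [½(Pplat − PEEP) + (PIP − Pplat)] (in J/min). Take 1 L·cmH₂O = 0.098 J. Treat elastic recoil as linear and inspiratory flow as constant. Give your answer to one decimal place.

Per-breath work = Vt × [½(Pplat−PEEP) + (PIP−Pplat)] = 0.430 × [0.5×14.4 + 15.6] = 0.430 × 22.8 = 9.804 L·cmH2O.
Power = 22 × 9.804 = 215.69 L·cmH2O/min.
× 0.098 J/(L·cmH2O) → 21.138 J/min.

21.1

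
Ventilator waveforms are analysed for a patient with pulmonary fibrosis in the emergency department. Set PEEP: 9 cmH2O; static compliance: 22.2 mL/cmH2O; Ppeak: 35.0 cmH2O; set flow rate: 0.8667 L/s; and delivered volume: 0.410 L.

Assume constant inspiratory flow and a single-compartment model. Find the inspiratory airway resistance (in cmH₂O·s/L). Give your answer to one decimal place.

8.7

Equation of motion (constant flow): PIP = Vt/C + R·V̇ + PEEP.
R·V̇ = PIP − Vt/C − PEEP = 35.0 − 410/22.2 − 9 = 35.0 − 18.468 − 9 = 7.532 cmH2O.
R = 7.532 / 0.8667 = 8.69 cmH2O·s/L.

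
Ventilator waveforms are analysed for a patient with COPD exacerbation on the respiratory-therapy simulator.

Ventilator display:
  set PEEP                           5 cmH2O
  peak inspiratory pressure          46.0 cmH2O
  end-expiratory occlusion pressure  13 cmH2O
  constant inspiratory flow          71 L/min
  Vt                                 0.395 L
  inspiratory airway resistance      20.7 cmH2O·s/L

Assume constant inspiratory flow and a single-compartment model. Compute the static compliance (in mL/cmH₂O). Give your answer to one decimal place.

Flow: 71 L/min ÷ 60 = 1.1833 L/s.
Total PEEP = 13 cmH2O (set 5 + intrinsic 8); this is the baseline alveolar pressure.
Equation of motion (constant flow): PIP = Vt/C + R·V̇ + PEEP.
Vt/C = PIP − R·V̇ − PEEP = 46.0 − 20.7×1.1833 − 13 = 46.0 − 24.494 − 13 = 8.506 cmH2O.
C = Vt / 8.506 = 395 / 8.506 = 46.438 mL/cmH2O.

46.4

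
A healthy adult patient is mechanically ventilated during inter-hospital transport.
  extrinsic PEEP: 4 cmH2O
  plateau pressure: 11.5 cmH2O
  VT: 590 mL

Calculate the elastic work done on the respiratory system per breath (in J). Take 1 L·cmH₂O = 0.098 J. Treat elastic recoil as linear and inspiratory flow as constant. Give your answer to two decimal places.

Elastic work ≈ ½ × (Pplat − PEEP) × Vt = 0.5 × (11.5 − 4) × 0.590 L = 0.5 × 7.5 × 0.590 = 2.213 L·cmH2O.
× 0.098 J/(L·cmH2O) → 0.2169 J.

0.22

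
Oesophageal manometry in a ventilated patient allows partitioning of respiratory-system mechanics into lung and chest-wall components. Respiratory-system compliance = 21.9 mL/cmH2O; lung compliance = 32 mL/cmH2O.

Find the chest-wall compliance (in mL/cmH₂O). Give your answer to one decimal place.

69.4

1/Ccw = 1/Crs − 1/CL.
1/Ccw = 1/21.9 − 1/32 = 0.01441.
Ccw = 69.396 mL/cmH2O.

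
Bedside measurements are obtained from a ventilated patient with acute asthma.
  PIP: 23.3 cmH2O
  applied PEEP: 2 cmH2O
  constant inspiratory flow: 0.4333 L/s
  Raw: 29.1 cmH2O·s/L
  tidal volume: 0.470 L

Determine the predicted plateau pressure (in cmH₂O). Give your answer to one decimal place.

10.7

Pplat = PIP − Raw × flow = 23.3 − 29.1 × 0.4333 = 23.3 − 12.609 = 10.691 cmH2O.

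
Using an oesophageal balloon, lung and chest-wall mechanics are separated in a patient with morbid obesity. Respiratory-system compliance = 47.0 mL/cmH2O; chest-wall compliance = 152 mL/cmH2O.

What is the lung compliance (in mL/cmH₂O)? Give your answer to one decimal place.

1/CL = 1/Crs − 1/Ccw.
1/CL = 1/47.0 − 1/152 = 0.0147.
CL = 68.027 mL/cmH2O.

68.0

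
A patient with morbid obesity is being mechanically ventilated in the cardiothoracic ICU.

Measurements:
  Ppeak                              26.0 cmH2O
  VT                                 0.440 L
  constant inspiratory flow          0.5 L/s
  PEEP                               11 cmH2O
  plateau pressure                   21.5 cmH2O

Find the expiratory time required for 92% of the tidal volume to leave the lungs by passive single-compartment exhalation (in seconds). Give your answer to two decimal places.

0.95

R = (PIP − Pplat)/V̇ = (26.0 − 21.5) / 0.5 = 4.5/0.5 = 9.0 cmH2O·s/L.
C = Vt/(Pplat − PEEP) = 440.0 / (21.5 − 11) = 440.0/10.5 = 41.905 mL/cmH2O.
τ = R × C = 9.0 × 0.04191 L/cmH2O = 0.3772 s.
t = −τ·ln(1 − 0.92) = −0.3772·ln(0.08) = 0.9527 s.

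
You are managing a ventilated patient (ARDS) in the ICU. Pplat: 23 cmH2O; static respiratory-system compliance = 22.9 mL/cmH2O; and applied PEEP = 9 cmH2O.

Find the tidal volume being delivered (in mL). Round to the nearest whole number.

321

Vt = Cstat × (Pplat − PEEP) = 22.9 × (23 − 9) = 22.9 × 14.0 = 320.6 mL.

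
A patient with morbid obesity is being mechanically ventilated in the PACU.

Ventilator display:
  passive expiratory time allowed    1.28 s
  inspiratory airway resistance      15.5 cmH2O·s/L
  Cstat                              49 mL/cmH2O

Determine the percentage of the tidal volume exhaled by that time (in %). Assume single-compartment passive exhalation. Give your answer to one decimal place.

81.5

τ = R × C = 15.5 × 49 mL/cmH2O = 15.5 × 0.049 L/cmH2O = 0.7595 s.
Passive exhalation: V(t)/V₀ = e^(−t/τ) = e^(−1.28/0.7595) = 0.1854.
Fraction exhaled = 1 − 0.1854 = 0.8146 → 81.46%.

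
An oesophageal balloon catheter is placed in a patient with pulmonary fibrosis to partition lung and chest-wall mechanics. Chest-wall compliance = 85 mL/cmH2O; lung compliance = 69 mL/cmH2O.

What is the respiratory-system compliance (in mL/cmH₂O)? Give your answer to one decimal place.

38.1

Lung and chest wall are elastances in series: 1/Crs = 1/CL + 1/Ccw.
1/Crs = 1/69 + 1/85 = 0.02626.
Crs = 38.081 mL/cmH2O.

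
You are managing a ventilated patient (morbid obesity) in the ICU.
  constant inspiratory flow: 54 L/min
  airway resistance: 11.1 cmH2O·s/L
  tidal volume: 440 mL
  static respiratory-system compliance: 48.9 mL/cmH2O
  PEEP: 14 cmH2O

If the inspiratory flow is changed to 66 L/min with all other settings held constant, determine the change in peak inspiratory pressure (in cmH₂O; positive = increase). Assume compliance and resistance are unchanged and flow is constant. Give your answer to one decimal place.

Flow: 54 L/min ÷ 60 = 0.9 L/s.
New flow: 66 L/min ÷ 60 = 1.1 L/s.
PIP = Vt/C + R·V̇ + PEEP (constant-flow equation of motion).
Only the resistive term changes: ΔPIP = R × ΔV̇ = 11.1 × (1.1 − 0.9) = 11.1 × 0.2 = 2.22 cmH2O.

2.2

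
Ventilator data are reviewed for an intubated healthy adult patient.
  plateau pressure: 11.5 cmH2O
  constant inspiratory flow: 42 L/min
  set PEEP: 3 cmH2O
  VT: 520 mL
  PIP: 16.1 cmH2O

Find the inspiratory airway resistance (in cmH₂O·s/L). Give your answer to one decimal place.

Flow: 42 L/min ÷ 60 = 0.7 L/s.
Raw = (PIP − Pplat) / flow = (16.1 − 11.5) / 0.7 = 4.6 / 0.7 = 6.571 cmH2O·s/L.

6.6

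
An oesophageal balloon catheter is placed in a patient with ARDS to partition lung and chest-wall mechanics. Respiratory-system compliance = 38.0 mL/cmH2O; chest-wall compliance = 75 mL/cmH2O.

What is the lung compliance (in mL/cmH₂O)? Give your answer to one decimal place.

77.0

1/CL = 1/Crs − 1/Ccw.
1/CL = 1/38.0 − 1/75 = 0.01298.
CL = 77.042 mL/cmH2O.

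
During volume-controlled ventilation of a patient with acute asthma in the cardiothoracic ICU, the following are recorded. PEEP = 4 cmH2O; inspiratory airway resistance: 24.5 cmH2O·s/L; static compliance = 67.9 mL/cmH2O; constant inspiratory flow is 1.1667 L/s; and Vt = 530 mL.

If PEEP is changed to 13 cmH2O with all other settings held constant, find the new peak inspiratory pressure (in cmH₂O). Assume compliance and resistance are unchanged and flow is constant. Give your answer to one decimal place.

49.4

PIP = Vt/C + R·V̇ + PEEP (constant-flow equation of motion).
Only the baseline term changes: ΔPIP = ΔPEEP = 13 − 4 = 9.0 cmH2O.
Original PIP = 530/67.9 + 24.5×1.1667 + 4 = 40.39 cmH2O; new PIP = 40.39 + (9.0) = 49.39 cmH2O.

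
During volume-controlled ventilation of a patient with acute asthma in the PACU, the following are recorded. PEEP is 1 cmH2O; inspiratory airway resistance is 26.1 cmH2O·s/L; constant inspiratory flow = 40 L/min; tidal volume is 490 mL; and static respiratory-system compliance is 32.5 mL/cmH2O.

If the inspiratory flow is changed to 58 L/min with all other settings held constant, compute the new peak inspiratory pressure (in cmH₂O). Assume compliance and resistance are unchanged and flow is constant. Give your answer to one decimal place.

41.3

Flow: 40 L/min ÷ 60 = 0.6667 L/s.
New flow: 58 L/min ÷ 60 = 0.9667 L/s.
PIP = Vt/C + R·V̇ + PEEP (constant-flow equation of motion).
Only the resistive term changes: ΔPIP = R × ΔV̇ = 26.1 × (0.9667 − 0.6667) = 26.1 × 0.3 = 7.83 cmH2O.
Original PIP = 490/32.5 + 26.1×0.6667 + 1 = 33.478 cmH2O; new PIP = 33.478 + (7.83) = 41.308 cmH2O.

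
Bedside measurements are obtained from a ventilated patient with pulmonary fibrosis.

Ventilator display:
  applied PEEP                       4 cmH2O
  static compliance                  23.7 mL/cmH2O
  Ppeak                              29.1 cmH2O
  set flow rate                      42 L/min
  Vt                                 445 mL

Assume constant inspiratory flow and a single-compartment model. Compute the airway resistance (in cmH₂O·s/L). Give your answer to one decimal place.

Flow: 42 L/min ÷ 60 = 0.7 L/s.
Equation of motion (constant flow): PIP = Vt/C + R·V̇ + PEEP.
R·V̇ = PIP − Vt/C − PEEP = 29.1 − 445/23.7 − 4 = 29.1 − 18.776 − 4 = 6.324 cmH2O.
R = 6.324 / 0.7 = 9.034 cmH2O·s/L.

9.0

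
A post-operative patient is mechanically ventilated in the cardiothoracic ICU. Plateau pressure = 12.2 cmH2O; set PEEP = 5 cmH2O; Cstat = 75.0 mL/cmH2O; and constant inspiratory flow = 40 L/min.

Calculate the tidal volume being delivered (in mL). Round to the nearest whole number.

540

Vt = Cstat × (Pplat − PEEP) = 75.0 × (12.2 − 5) = 75.0 × 7.2 = 540.0 mL.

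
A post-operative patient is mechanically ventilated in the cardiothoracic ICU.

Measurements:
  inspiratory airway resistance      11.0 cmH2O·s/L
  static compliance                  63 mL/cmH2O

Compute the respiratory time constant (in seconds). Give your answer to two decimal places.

0.69

τ = R × C = 11.0 × 63 mL/cmH2O = 11.0 × 0.063 L/cmH2O = 0.693 s.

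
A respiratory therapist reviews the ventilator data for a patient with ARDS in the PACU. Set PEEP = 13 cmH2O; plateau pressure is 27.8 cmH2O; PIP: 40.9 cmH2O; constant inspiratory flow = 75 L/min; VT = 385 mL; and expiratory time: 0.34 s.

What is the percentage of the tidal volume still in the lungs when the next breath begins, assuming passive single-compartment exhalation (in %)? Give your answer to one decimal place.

28.7

Flow: 75 L/min ÷ 60 = 1.25 L/s.
R = (PIP − Pplat)/V̇ = (40.9 − 27.8) / 1.25 = 13.1/1.25 = 10.48 cmH2O·s/L.
C = Vt/(Pplat − PEEP) = 385.0 / (27.8 − 13) = 385.0/14.8 = 26.014 mL/cmH2O.
τ = R × C = 10.48 × 0.02601 L/cmH2O = 0.2726 s.
Fraction remaining at end-expiration = e^(−Te/τ) = e^(−0.34/0.2726) = 0.2873 → 28.73%.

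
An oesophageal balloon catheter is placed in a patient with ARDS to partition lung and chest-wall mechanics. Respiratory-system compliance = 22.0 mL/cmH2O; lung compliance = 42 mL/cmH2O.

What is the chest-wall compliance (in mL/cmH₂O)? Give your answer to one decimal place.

46.2

1/Ccw = 1/Crs − 1/CL.
1/Ccw = 1/22.0 − 1/42 = 0.02165.
Ccw = 46.189 mL/cmH2O.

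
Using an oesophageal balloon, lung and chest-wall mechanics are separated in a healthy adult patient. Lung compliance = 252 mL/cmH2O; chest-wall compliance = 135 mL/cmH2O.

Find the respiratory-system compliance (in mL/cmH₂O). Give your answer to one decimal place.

Lung and chest wall are elastances in series: 1/Crs = 1/CL + 1/Ccw.
1/Crs = 1/252 + 1/135 = 0.01138.
Crs = 87.873 mL/cmH2O.

87.9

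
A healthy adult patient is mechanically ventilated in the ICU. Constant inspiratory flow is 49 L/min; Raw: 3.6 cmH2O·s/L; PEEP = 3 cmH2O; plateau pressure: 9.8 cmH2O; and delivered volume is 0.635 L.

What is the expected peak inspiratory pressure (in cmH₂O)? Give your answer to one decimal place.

12.7

Flow: 49 L/min ÷ 60 = 0.8167 L/s.
PIP = Pplat + Raw × flow = 9.8 + 3.6 × 0.8167 = 9.8 + 2.94 = 12.74 cmH2O.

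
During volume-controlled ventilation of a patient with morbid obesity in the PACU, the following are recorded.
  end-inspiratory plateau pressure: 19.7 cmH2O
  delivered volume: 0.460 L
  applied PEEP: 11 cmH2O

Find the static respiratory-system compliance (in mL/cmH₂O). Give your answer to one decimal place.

52.9

Cstat = Vt / (Pplat − PEEP) = 460 / (19.7 − 11) = 460 / 8.7 = 52.874 mL/cmH2O.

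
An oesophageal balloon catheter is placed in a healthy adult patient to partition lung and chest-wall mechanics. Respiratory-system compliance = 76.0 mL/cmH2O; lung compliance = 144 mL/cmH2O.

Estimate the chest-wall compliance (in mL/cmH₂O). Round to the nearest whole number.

1/Ccw = 1/Crs − 1/CL.
1/Ccw = 1/76.0 − 1/144 = 0.006213.
Ccw = 160.95 mL/cmH2O.

161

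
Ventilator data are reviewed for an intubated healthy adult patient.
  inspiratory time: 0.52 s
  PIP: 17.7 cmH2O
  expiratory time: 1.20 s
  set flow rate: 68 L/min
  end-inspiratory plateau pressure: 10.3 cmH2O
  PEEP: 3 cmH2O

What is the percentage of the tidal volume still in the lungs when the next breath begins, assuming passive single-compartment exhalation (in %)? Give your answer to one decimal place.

Flow: 68 L/min ÷ 60 = 1.1333 L/s.
Vt = flow × Ti = 1.1333 L/s × 0.52 s × 1000 mL/L = 589.32 mL.
R = (PIP − Pplat)/V̇ = (17.7 − 10.3) / 1.1333 = 7.4/1.1333 = 6.53 cmH2O·s/L.
C = Vt/(Pplat − PEEP) = 589.32 / (10.3 − 3) = 589.32/7.3 = 80.729 mL/cmH2O.
τ = R × C = 6.53 × 0.08073 L/cmH2O = 0.5272 s.
Fraction remaining at end-expiration = e^(−Te/τ) = e^(−1.20/0.5272) = 0.1027 → 10.27%.

10.3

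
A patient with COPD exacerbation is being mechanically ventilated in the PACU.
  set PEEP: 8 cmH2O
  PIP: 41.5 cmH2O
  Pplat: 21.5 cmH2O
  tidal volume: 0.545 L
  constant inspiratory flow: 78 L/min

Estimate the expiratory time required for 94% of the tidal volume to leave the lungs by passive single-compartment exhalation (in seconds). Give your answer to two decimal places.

Flow: 78 L/min ÷ 60 = 1.3 L/s.
R = (PIP − Pplat)/V̇ = (41.5 − 21.5) / 1.3 = 20.0/1.3 = 15.385 cmH2O·s/L.
C = Vt/(Pplat − PEEP) = 545.0 / (21.5 − 8) = 545.0/13.5 = 40.37 mL/cmH2O.
τ = R × C = 15.385 × 0.04037 L/cmH2O = 0.6211 s.
t = −τ·ln(1 − 0.94) = −0.6211·ln(0.06) = 1.747 s.

1.75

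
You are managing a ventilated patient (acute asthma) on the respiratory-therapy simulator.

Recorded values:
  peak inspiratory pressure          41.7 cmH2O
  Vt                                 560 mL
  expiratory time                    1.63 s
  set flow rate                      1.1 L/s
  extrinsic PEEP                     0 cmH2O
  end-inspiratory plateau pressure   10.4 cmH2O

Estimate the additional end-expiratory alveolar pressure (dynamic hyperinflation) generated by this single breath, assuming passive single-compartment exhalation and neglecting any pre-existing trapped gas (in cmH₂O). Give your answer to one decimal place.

3.6

R = (PIP − Pplat)/V̇ = (41.7 − 10.4) / 1.1 = 31.3/1.1 = 28.455 cmH2O·s/L.
C = Vt/(Pplat − PEEP) = 560.0 / (10.4 − 0) = 560.0/10.4 = 53.846 mL/cmH2O.
τ = R × C = 28.455 × 0.05385 L/cmH2O = 1.532 s.
Fraction remaining = e^(−Te/τ) = e^(−1.63/1.532) = 0.3451; trapped volume = 560.0 × 0.3451 = 193.26 mL.
Additional alveolar pressure from trapping ≈ V_trapped / C = 193.26 / 53.846 = 3.589 cmH2O.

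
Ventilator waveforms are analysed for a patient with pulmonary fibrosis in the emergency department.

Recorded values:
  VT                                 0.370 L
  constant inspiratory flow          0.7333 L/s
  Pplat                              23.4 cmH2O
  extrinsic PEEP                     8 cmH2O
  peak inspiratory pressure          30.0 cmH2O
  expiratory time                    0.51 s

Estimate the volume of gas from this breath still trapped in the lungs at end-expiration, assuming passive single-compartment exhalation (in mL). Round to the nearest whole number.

35

R = (PIP − Pplat)/V̇ = (30.0 − 23.4) / 0.7333 = 6.6/0.7333 = 9.0 cmH2O·s/L.
C = Vt/(Pplat − PEEP) = 370.0 / (23.4 − 8) = 370.0/15.4 = 24.026 mL/cmH2O.
τ = R × C = 9.0 × 0.02403 L/cmH2O = 0.2163 s.
Fraction remaining = e^(−Te/τ) = e^(−0.51/0.2163) = 0.09462.
Trapped volume = 370.0 × 0.09462 = 35.009 mL.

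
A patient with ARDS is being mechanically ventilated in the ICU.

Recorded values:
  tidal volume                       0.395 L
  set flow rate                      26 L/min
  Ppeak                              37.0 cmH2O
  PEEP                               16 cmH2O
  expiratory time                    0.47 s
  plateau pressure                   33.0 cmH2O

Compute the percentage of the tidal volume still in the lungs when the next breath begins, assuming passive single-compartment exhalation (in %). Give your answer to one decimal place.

Flow: 26 L/min ÷ 60 = 0.4333 L/s.
R = (PIP − Pplat)/V̇ = (37.0 − 33.0) / 0.4333 = 4.0/0.4333 = 9.231 cmH2O·s/L.
C = Vt/(Pplat − PEEP) = 395.0 / (33.0 − 16) = 395.0/17.0 = 23.235 mL/cmH2O.
τ = R × C = 9.231 × 0.02324 L/cmH2O = 0.2145 s.
Fraction remaining at end-expiration = e^(−Te/τ) = e^(−0.47/0.2145) = 0.1118 → 11.18%.

11.2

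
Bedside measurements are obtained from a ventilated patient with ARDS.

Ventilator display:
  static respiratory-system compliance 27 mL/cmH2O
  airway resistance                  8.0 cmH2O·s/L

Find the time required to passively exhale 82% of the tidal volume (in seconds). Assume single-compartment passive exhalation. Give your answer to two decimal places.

0.37

τ = R × C = 8.0 × 27 mL/cmH2O = 8.0 × 0.027 L/cmH2O = 0.216 s.
Exhaled fraction f = 1 − e^(−t/τ) → t = −τ·ln(1 − f) = −0.216·ln(0.18) = 0.3704 s.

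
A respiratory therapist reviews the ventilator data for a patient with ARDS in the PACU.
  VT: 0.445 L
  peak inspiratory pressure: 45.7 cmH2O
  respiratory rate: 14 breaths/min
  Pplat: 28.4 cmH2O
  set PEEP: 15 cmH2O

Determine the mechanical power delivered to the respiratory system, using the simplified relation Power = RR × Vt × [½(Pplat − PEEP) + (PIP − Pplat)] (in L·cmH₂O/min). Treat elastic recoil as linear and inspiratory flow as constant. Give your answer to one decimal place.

Per-breath work = Vt × [½(Pplat−PEEP) + (PIP−Pplat)] = 0.445 × [0.5×13.4 + 17.3] = 0.445 × 24.0 = 10.68 L·cmH2O.
Power = 14 × 10.68 = 149.52 L·cmH2O/min.

149.5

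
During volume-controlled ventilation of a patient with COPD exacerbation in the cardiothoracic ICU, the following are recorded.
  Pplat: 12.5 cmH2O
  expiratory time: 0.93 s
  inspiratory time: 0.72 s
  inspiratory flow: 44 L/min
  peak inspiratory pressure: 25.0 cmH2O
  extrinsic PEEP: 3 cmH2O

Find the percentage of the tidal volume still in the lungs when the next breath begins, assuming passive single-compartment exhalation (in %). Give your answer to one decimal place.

Flow: 44 L/min ÷ 60 = 0.7333 L/s.
Vt = flow × Ti = 0.7333 L/s × 0.72 s × 1000 mL/L = 527.98 mL.
R = (PIP − Pplat)/V̇ = (25.0 − 12.5) / 0.7333 = 12.5/0.7333 = 17.046 cmH2O·s/L.
C = Vt/(Pplat − PEEP) = 527.98 / (12.5 − 3) = 527.98/9.5 = 55.577 mL/cmH2O.
τ = R × C = 17.046 × 0.05558 L/cmH2O = 0.9474 s.
Fraction remaining at end-expiration = e^(−Te/τ) = e^(−0.93/0.9474) = 0.3747 → 37.47%.

37.5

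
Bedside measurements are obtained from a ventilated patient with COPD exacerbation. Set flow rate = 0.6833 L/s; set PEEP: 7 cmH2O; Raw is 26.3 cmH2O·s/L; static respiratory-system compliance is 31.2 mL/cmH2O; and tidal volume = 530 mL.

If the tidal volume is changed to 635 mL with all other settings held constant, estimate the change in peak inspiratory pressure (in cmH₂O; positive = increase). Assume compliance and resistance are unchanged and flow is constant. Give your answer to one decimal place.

PIP = Vt/C + R·V̇ + PEEP (constant-flow equation of motion).
Only the elastic term changes: ΔPIP = ΔVt / C = (635 − 530) / 31.2 = 3.365 cmH2O.

3.4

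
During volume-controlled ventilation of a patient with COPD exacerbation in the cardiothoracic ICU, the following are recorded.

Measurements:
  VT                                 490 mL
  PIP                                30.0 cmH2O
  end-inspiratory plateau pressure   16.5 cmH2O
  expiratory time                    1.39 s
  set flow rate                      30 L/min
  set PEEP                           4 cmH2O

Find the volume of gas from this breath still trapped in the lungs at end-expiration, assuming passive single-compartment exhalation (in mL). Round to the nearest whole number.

132

Flow: 30 L/min ÷ 60 = 0.5 L/s.
R = (PIP − Pplat)/V̇ = (30.0 − 16.5) / 0.5 = 13.5/0.5 = 27.0 cmH2O·s/L.
C = Vt/(Pplat − PEEP) = 490.0 / (16.5 − 4) = 490.0/12.5 = 39.2 mL/cmH2O.
τ = R × C = 27.0 × 0.0392 L/cmH2O = 1.058 s.
Fraction remaining = e^(−Te/τ) = e^(−1.39/1.058) = 0.2688.
Trapped volume = 490.0 × 0.2688 = 131.71 mL.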